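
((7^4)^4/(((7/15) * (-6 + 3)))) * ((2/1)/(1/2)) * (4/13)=-379804920795440/13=-29215763138110.77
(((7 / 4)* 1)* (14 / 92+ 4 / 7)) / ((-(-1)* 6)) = 233 / 1104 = 0.21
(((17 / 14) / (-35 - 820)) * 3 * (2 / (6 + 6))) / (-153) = 1 / 215460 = 0.00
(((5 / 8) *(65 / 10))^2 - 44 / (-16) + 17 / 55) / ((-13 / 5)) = -275447 / 36608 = -7.52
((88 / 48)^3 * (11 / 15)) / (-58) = -14641 / 187920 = -0.08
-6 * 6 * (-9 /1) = 324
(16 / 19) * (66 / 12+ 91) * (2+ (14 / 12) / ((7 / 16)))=21616 / 57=379.23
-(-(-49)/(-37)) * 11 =14.57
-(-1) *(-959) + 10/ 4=-1913/ 2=-956.50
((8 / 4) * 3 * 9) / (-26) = -27 / 13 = -2.08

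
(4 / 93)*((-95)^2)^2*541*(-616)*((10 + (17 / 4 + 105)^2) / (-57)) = 68263003631033750 / 279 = 244670263910515.23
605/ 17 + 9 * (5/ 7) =5000/ 119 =42.02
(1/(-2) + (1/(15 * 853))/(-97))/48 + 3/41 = 306555323/4885028640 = 0.06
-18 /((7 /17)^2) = -5202 /49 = -106.16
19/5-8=-21/5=-4.20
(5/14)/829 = 5/11606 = 0.00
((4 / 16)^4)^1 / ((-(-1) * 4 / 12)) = 3 / 256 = 0.01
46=46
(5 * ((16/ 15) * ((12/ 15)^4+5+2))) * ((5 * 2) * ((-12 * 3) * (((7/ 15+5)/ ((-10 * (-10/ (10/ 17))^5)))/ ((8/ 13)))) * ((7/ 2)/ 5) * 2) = -276452176/ 22185265625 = -0.01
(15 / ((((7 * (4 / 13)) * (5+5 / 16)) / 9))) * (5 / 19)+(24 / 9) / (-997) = 20978732 / 6762651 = 3.10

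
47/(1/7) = 329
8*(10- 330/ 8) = -250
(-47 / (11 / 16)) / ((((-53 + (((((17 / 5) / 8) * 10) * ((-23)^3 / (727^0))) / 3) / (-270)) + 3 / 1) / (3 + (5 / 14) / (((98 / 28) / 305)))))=-168.56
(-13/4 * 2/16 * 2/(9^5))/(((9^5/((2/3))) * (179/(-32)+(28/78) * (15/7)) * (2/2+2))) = 0.00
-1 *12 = -12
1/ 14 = 0.07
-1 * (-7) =7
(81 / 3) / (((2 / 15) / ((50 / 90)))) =225 / 2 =112.50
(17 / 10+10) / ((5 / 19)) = 2223 / 50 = 44.46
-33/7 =-4.71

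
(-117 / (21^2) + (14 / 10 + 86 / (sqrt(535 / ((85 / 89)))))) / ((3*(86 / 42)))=278 / 1505 + 14*sqrt(161891) / 9523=0.78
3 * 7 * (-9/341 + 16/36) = 8981/1023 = 8.78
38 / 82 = 19 / 41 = 0.46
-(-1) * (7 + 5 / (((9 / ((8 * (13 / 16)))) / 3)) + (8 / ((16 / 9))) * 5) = 121 / 3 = 40.33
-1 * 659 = -659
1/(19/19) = 1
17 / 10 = 1.70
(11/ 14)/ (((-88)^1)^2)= 1/ 9856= 0.00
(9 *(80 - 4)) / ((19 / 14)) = 504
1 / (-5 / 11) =-11 / 5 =-2.20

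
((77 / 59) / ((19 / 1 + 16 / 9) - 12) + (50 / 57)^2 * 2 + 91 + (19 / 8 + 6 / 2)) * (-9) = -11880159575 / 13460968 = -882.56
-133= -133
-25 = -25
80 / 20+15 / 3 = 9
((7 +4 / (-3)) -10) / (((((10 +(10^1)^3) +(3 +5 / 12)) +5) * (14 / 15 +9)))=-780 / 1820929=-0.00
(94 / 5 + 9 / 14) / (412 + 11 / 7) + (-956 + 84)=-25243039 / 28950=-871.95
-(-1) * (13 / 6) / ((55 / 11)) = 13 / 30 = 0.43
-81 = -81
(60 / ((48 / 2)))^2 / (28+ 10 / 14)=175 / 804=0.22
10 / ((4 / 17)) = 85 / 2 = 42.50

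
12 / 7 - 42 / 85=726 / 595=1.22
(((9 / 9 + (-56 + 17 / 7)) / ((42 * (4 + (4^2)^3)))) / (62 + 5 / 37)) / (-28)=851 / 4849625550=0.00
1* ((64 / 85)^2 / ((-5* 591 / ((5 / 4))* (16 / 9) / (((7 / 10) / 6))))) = -112 / 7116625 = -0.00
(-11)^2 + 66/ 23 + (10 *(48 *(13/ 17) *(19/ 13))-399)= 102184/ 391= 261.34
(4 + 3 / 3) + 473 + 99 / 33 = 481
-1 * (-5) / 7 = 5 / 7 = 0.71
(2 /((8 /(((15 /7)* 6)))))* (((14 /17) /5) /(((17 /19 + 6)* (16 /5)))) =855 /35632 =0.02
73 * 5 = 365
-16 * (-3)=48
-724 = -724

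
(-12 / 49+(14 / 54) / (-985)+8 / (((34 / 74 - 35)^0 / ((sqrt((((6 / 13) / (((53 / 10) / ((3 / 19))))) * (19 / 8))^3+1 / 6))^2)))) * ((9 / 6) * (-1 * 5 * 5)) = -40.82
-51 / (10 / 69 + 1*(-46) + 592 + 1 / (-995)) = -3501405 / 37495511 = -0.09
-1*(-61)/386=61/386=0.16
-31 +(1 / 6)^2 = -1115 / 36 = -30.97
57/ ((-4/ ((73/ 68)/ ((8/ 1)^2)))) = -4161/ 17408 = -0.24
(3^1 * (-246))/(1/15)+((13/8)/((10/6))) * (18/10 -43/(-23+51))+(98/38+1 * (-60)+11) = -1182759783/106400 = -11116.16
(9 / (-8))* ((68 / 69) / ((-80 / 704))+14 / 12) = 15537 / 1840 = 8.44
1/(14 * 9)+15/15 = 127/126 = 1.01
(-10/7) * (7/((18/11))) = -55/9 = -6.11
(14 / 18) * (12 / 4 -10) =-49 / 9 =-5.44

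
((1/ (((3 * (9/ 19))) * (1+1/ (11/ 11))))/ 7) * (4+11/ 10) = 323/ 1260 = 0.26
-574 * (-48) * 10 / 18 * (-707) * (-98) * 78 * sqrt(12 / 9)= 165443882240 * sqrt(3) / 3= 95519069947.04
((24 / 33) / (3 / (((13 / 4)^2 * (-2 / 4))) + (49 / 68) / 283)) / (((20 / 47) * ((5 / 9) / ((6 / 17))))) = -971079408 / 505764325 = -1.92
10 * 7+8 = 78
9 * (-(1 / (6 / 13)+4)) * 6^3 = -11988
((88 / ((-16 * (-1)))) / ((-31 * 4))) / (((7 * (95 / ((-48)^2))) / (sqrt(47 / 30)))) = -528 * sqrt(1410) / 103075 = -0.19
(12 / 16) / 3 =1 / 4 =0.25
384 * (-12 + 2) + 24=-3816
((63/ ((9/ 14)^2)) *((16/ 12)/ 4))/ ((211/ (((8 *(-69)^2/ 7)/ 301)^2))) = 214917888/ 2730973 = 78.70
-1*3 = -3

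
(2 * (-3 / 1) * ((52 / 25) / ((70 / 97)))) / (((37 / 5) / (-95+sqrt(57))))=287508 / 1295 - 15132 * sqrt(57) / 6475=204.37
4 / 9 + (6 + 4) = 94 / 9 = 10.44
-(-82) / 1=82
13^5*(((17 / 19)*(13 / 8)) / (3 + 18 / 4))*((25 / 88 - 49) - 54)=-247233983789 / 33440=-7393360.76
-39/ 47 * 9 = -351/ 47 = -7.47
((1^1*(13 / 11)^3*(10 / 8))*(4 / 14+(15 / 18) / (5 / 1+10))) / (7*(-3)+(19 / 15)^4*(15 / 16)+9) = -354266250 / 4823215243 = -0.07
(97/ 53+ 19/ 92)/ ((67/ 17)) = 168827/ 326692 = 0.52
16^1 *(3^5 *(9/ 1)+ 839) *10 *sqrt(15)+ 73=73+ 484160 *sqrt(15)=1875216.62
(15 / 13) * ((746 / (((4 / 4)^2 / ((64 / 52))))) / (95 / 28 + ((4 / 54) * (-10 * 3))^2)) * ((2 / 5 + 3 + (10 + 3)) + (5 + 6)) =11126118528 / 3193255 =3484.26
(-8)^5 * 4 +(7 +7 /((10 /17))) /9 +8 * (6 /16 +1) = -1310589 /10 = -131058.90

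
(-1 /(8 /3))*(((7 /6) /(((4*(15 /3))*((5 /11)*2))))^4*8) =-35153041 /691200000000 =-0.00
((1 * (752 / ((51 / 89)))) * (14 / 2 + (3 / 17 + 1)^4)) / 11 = 49837734416 / 46855281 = 1063.65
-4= -4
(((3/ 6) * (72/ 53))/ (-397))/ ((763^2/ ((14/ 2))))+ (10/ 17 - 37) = -1083198528905/ 29748586399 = -36.41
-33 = -33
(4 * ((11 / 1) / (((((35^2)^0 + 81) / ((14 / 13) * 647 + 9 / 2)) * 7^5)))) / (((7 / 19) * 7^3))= 3810697 / 21508472531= 0.00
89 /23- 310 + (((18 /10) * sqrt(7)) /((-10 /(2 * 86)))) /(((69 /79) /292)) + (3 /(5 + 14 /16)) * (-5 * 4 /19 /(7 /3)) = -5951544 * sqrt(7) /575- 44046411 /143773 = -27691.24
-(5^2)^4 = -390625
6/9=2/3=0.67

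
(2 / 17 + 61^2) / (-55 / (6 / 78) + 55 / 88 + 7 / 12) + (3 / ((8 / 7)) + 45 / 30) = -2535237 / 2329816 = -1.09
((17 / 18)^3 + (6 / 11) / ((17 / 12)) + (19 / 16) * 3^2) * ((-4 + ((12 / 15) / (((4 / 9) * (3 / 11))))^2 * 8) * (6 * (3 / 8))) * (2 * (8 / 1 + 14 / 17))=55953246959 / 343332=162971.26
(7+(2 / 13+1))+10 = 236 / 13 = 18.15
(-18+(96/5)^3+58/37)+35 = 32821107/4625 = 7096.46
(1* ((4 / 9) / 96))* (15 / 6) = 5 / 432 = 0.01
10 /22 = 0.45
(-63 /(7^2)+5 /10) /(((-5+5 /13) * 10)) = 143 /8400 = 0.02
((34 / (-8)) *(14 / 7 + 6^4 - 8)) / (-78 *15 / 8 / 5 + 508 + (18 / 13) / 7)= -11.45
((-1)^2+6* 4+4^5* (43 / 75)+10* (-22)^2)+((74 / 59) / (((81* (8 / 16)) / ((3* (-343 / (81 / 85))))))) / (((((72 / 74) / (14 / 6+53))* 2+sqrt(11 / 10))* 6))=202506765307516483 / 37141722882675-20347188026270* sqrt(110) / 40113060713289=5446.95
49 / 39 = 1.26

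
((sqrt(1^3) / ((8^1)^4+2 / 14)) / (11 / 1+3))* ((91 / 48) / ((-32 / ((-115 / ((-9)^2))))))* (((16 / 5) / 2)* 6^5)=2093 / 114692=0.02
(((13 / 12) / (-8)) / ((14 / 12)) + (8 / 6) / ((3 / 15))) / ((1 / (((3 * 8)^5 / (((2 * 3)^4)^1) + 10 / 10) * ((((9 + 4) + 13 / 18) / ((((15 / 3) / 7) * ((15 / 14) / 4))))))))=4676995141 / 1620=2887034.04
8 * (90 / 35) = 144 / 7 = 20.57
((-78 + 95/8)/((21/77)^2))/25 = -64009/1800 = -35.56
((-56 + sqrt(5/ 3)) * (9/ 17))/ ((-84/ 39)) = 13.45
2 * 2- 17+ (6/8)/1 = -49/4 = -12.25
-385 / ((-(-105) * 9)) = -11 / 27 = -0.41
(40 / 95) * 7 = 56 / 19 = 2.95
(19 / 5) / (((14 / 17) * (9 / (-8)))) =-1292 / 315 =-4.10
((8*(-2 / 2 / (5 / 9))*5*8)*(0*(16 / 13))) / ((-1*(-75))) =0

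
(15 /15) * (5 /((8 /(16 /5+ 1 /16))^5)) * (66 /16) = 39968373630933 /171798691840000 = 0.23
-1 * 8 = -8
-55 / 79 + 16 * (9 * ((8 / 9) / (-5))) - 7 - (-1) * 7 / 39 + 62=444947 / 15405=28.88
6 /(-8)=-3 /4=-0.75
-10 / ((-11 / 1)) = 10 / 11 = 0.91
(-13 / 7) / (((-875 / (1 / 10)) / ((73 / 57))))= 949 / 3491250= 0.00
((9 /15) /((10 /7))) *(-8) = -84 /25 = -3.36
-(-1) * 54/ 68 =27/ 34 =0.79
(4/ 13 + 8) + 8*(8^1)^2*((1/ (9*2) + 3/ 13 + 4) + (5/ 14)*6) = 2702740/ 819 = 3300.05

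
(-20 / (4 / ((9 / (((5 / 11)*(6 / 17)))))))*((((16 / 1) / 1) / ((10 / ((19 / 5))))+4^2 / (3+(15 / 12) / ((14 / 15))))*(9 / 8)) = -1386979 / 450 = -3082.18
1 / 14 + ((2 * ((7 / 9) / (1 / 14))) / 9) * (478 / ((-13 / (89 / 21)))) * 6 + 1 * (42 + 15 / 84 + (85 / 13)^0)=-9347239 / 4212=-2219.19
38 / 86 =19 / 43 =0.44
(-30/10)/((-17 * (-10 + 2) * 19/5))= -15/2584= -0.01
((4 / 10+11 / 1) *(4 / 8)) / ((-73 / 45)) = -513 / 146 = -3.51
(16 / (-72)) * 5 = -10 / 9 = -1.11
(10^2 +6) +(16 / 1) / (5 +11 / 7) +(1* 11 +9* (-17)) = -772 / 23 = -33.57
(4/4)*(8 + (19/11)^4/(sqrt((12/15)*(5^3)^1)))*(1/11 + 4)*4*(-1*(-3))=70286454/161051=436.42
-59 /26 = -2.27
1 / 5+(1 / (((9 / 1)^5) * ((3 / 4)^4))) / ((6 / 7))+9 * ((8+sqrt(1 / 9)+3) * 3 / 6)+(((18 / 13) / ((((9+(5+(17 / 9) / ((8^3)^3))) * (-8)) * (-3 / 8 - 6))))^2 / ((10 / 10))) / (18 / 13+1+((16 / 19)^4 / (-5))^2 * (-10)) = 132658658330071916698433935322791198683241088 / 2590986177187331897571316608489621838766235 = 51.20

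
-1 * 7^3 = -343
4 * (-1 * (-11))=44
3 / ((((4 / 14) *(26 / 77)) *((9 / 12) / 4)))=2156 / 13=165.85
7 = 7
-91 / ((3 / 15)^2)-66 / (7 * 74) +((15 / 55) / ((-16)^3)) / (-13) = -345144909047 / 151703552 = -2275.13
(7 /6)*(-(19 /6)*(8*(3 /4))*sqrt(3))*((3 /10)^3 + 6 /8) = -34447*sqrt(3) /2000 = -29.83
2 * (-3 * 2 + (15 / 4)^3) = 2991 / 32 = 93.47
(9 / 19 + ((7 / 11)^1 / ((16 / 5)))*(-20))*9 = -26361 / 836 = -31.53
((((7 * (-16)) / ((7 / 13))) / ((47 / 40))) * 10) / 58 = -41600 / 1363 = -30.52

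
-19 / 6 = -3.17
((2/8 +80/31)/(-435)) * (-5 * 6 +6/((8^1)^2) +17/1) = 48321/575360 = 0.08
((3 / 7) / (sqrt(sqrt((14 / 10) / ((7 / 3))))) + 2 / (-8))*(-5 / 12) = -5*3^(3 / 4)*5^(1 / 4) / 84 + 5 / 48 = -0.10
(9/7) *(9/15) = 27/35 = 0.77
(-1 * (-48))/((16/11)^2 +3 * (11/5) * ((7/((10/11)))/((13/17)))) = 0.70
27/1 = 27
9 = 9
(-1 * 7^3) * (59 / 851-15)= 4358158 / 851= 5121.22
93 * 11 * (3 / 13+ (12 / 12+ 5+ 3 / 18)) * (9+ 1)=850795 / 13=65445.77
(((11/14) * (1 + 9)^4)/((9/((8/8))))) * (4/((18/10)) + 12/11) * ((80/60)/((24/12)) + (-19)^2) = 254200000/243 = 1046090.53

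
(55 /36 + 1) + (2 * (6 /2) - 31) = -809 /36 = -22.47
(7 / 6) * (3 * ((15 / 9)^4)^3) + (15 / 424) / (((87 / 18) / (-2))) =1313342534765 / 816824817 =1607.86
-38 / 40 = -19 / 20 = -0.95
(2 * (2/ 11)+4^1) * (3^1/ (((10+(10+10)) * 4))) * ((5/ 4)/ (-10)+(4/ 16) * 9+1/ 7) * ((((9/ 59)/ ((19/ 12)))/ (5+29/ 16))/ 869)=164592/ 40880162785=0.00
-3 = -3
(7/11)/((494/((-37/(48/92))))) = -5957/65208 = -0.09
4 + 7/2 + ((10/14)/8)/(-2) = 835/112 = 7.46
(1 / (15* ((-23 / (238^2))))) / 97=-56644 / 33465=-1.69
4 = 4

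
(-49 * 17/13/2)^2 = 693889/676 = 1026.46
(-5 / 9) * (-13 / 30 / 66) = 13 / 3564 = 0.00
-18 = -18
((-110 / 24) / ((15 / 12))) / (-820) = 11 / 2460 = 0.00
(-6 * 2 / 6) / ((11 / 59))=-118 / 11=-10.73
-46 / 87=-0.53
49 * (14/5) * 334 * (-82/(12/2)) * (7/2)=-32879294/15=-2191952.93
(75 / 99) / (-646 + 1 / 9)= -75 / 63943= -0.00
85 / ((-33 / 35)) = -2975 / 33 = -90.15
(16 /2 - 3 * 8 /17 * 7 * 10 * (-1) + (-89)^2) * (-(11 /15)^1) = -500401 /85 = -5887.07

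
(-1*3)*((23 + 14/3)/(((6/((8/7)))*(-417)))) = 332/8757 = 0.04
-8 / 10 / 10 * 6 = -12 / 25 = -0.48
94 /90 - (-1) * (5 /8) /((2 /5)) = 1877 /720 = 2.61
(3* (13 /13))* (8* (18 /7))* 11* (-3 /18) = -792 /7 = -113.14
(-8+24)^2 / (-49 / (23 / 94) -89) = -5888 / 6653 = -0.89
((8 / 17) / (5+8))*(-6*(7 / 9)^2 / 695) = -784 / 4147065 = -0.00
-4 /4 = -1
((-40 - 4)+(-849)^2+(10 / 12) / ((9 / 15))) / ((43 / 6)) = 12973651 / 129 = 100570.94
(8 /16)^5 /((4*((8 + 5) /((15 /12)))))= 5 /6656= 0.00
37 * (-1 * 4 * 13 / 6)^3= -650312 / 27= -24085.63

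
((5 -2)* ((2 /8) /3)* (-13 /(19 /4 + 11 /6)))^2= 1521 /6241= 0.24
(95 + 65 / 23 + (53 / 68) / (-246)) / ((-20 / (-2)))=37636781 / 3847440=9.78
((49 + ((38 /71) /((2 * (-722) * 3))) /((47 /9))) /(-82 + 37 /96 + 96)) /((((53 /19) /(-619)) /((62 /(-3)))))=3815381721568 /244245041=15621.12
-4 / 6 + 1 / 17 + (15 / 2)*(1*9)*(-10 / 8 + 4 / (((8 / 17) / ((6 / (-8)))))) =-515.30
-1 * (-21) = 21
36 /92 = 9 /23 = 0.39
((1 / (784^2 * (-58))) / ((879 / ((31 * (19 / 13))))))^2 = 346921 / 165952841378231717462016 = 0.00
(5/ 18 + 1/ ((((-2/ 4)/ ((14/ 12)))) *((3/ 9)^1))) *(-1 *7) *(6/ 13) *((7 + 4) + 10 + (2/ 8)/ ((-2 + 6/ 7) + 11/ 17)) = 4096939/ 9204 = 445.13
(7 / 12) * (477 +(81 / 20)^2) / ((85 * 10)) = 460509 / 1360000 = 0.34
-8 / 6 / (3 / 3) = -4 / 3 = -1.33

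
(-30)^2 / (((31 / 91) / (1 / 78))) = 1050 / 31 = 33.87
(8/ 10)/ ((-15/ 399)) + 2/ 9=-4738/ 225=-21.06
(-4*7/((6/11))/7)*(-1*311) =6842/3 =2280.67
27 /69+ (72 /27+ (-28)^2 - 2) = 54169 /69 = 785.06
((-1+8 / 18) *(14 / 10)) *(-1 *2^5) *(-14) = -348.44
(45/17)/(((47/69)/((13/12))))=13455/3196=4.21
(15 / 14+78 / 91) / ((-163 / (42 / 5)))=-81 / 815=-0.10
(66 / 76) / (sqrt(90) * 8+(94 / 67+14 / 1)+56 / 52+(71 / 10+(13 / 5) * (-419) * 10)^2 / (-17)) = -28024257007756316450 / 224989517085397775634015051-96468789560000 * sqrt(10) / 224989517085397775634015051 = -0.00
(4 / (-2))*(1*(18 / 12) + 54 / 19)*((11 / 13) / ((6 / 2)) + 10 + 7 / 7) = -24200 / 247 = -97.98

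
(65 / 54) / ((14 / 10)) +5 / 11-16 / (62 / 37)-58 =-66.23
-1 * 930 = -930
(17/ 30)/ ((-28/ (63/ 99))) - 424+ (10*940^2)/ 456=475345757/ 25080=18953.18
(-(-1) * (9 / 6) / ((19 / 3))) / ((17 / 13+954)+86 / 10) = 585 / 2380852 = 0.00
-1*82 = -82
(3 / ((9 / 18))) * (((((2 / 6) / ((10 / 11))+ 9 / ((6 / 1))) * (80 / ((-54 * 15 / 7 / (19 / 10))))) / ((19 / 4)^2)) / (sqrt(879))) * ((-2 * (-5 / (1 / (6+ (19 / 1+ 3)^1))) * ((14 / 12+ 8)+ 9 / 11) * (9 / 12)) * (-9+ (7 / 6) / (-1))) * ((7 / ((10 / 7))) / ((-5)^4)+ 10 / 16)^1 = 6980608447904 * sqrt(879) / 697527703125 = 296.71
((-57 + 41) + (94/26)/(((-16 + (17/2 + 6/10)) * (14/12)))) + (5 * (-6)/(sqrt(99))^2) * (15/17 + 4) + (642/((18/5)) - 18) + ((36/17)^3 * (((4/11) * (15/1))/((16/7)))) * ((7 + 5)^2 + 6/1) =1201825578397/339335997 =3541.70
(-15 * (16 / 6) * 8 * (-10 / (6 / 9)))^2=23040000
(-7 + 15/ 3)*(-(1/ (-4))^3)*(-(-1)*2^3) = -0.25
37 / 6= 6.17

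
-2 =-2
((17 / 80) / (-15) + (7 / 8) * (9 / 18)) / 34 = 127 / 10200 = 0.01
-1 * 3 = -3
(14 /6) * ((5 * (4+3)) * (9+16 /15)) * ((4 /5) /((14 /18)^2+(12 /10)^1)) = 364.38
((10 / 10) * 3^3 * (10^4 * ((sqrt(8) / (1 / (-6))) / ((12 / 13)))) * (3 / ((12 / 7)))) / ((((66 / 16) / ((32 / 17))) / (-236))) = 123701760000 * sqrt(2) / 187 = 935511800.44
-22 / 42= -11 / 21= -0.52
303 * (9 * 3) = 8181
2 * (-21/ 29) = -42/ 29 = -1.45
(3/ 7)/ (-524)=-3/ 3668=-0.00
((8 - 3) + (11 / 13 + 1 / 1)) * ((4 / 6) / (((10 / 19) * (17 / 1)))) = 1691 / 3315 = 0.51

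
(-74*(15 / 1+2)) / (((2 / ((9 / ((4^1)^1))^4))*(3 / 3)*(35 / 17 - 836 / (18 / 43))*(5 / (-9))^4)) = 4142687288877 / 48838880000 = 84.82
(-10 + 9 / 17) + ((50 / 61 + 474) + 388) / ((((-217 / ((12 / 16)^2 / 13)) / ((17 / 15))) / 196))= -47.69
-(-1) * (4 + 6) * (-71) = -710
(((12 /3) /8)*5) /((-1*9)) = -5 /18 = -0.28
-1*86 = -86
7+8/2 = 11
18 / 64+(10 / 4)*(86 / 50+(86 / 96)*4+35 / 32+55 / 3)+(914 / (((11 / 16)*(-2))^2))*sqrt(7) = 59623 / 960+58496*sqrt(7) / 121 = 1341.16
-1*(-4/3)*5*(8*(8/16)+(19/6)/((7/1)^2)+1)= 14890/441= 33.76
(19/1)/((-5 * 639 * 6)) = -19/19170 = -0.00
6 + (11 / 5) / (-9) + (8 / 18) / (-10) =257 / 45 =5.71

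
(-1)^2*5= 5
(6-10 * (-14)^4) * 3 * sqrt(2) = -1152462 * sqrt(2) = -1629827.39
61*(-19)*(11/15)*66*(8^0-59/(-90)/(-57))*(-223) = 8346678373/675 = 12365449.44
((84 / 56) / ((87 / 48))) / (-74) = -12 / 1073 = -0.01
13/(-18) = -13/18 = -0.72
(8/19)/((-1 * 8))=-1/19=-0.05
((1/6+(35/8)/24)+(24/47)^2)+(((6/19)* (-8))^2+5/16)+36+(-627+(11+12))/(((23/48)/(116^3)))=-6928772160176623951/3521534784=-1967543297.22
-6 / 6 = -1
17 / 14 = 1.21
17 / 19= 0.89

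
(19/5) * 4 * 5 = 76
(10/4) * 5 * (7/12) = 175/24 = 7.29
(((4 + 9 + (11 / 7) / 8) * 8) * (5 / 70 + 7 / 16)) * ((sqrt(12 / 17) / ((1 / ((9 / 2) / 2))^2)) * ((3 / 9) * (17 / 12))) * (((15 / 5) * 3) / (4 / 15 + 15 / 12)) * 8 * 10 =255897225 * sqrt(51) / 35672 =51229.86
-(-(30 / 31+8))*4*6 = 6672 / 31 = 215.23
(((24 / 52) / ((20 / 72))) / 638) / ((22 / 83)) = 2241 / 228085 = 0.01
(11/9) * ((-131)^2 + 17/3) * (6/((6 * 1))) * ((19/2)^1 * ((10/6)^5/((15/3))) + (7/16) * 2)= 6968091625/13122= 531023.60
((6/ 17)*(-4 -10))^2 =7056/ 289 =24.42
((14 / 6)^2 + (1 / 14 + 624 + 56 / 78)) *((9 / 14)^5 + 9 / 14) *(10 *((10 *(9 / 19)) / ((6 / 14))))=52427.63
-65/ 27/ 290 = -13/ 1566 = -0.01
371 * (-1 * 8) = -2968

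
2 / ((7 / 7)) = 2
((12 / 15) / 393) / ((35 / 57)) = 76 / 22925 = 0.00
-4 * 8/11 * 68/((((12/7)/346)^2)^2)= -292493002707976/891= -328274974980.89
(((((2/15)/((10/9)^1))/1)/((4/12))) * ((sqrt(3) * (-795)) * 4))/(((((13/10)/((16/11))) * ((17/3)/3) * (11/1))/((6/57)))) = -3297024 * sqrt(3)/508079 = -11.24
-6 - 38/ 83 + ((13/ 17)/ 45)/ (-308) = -126293399/ 19556460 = -6.46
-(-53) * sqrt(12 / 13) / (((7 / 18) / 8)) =15264 * sqrt(39) / 91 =1047.51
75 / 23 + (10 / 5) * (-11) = -431 / 23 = -18.74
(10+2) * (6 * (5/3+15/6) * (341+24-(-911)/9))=419600/3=139866.67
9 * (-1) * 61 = -549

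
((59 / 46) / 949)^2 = 3481 / 1905671716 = 0.00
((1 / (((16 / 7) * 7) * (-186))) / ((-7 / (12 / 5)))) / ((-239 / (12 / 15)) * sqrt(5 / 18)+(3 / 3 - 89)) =3168 / 5327190505 - 717 * sqrt(10) / 2130876202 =-0.00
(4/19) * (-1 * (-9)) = 36/19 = 1.89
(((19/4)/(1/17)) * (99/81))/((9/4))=43.86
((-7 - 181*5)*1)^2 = 831744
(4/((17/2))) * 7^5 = 7909.18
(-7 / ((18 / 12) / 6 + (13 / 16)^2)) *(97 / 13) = -173824 / 3029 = -57.39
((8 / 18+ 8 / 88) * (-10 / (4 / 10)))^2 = 1755625 / 9801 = 179.13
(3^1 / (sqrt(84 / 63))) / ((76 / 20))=15 *sqrt(3) / 38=0.68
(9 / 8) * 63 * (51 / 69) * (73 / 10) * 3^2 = 6332823 / 1840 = 3441.75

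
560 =560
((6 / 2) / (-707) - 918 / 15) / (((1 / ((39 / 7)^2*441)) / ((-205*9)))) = 1092871349037 / 707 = 1545786915.19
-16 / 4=-4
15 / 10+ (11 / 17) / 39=2011 / 1326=1.52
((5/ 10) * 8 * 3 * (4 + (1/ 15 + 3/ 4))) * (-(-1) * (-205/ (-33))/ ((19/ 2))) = 23698/ 627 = 37.80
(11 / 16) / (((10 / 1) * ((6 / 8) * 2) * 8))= 11 / 1920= 0.01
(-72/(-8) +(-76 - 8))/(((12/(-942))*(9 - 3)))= 3925/4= 981.25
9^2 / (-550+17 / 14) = -378 / 2561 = -0.15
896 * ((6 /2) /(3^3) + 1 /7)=2048 /9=227.56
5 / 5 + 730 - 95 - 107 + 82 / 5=2727 / 5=545.40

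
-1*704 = -704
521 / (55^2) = 521 / 3025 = 0.17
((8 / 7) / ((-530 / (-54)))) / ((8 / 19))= 513 / 1855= 0.28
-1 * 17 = -17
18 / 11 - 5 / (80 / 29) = -31 / 176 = -0.18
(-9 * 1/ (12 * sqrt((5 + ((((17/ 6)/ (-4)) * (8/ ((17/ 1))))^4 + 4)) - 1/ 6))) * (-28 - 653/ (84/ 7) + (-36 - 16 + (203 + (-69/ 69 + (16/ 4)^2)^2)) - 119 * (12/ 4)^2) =83961 * sqrt(2866)/ 22928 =196.04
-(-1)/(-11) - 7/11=-8/11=-0.73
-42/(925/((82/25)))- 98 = -2269694/23125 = -98.15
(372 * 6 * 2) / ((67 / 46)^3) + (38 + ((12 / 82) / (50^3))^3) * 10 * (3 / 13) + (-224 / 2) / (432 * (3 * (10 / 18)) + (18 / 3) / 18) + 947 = 35247603903436816430716708356283 / 14217202507549780273437500000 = 2479.22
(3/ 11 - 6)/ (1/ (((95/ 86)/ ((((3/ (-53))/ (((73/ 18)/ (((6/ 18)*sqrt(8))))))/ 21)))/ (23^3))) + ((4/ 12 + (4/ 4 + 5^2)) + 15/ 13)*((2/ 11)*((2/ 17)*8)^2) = 54030585*sqrt(2)/ 92079856 + 548864/ 123981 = 5.26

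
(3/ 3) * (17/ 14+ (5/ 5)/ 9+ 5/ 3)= 377/ 126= 2.99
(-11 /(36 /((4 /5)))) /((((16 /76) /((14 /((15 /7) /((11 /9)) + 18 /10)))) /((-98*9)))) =290521 /72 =4035.01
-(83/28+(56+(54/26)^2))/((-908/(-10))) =-1497155/2148328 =-0.70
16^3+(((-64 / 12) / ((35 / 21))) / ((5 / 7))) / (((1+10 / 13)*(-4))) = 2355564 / 575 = 4096.63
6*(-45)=-270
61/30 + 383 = 11551/30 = 385.03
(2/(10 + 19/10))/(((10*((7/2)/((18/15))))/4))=96/4165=0.02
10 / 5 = 2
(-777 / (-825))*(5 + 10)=777 / 55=14.13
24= 24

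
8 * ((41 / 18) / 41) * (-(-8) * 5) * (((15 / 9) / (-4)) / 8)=-25 / 27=-0.93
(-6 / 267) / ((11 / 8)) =-16 / 979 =-0.02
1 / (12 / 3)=1 / 4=0.25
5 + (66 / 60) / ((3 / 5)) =41 / 6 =6.83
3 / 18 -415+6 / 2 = -2471 / 6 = -411.83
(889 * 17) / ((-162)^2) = 0.58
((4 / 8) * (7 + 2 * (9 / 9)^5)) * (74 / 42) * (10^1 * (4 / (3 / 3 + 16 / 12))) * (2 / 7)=13320 / 343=38.83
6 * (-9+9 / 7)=-324 / 7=-46.29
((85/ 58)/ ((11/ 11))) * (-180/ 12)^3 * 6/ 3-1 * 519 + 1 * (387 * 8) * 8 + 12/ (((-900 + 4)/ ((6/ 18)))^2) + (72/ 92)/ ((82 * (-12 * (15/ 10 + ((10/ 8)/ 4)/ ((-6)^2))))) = 205429653007318591/ 14308916514816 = 14356.76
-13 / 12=-1.08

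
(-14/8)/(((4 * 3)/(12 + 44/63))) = -1.85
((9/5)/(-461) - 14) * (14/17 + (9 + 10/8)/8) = -7391891/250784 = -29.48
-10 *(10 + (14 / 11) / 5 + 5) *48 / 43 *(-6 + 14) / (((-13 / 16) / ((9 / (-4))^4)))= 264224592 / 6149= 42970.34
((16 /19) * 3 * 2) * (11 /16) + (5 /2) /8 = 1151 /304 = 3.79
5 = 5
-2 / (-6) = 1 / 3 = 0.33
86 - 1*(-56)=142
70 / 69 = 1.01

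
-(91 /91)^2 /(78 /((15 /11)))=-5 /286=-0.02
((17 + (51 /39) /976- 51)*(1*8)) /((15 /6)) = -86275 /793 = -108.80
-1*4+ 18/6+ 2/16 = -7/8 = -0.88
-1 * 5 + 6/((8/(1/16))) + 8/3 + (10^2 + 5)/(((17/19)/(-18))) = -2114.64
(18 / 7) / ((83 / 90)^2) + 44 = 2267612 / 48223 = 47.02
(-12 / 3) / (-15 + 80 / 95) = 76 / 269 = 0.28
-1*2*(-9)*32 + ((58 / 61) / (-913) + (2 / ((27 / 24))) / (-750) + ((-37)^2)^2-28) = 352377567496081 / 187963875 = 1874709.00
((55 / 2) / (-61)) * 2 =-55 / 61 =-0.90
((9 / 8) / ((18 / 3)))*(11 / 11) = 3 / 16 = 0.19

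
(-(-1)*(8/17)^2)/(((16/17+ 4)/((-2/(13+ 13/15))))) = -10/1547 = -0.01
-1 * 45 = -45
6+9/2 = 21/2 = 10.50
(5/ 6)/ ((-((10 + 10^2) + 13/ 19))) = -95/ 12618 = -0.01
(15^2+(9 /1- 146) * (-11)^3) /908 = 45643 /227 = 201.07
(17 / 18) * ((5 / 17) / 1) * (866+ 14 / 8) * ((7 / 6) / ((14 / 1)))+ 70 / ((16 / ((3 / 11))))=67415 / 3168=21.28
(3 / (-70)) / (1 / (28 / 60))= -1 / 50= -0.02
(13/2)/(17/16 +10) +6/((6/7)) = 1343/177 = 7.59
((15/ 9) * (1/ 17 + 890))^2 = 2200568.64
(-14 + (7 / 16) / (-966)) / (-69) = 30913 / 152352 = 0.20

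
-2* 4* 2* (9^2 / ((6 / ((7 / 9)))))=-168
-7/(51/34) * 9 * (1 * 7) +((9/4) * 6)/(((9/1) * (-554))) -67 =-399991/1108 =-361.00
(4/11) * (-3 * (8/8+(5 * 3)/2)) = -102/11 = -9.27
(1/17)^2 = 1/289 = 0.00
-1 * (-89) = 89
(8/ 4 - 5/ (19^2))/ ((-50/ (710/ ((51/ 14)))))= -237566/ 30685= -7.74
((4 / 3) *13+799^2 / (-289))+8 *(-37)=-7463 / 3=-2487.67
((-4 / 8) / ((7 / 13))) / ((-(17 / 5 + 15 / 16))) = 520 / 2429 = 0.21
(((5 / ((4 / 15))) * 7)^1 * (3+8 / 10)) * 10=9975 / 2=4987.50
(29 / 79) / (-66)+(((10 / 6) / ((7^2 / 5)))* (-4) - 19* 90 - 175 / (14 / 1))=-73374976 / 42581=-1723.19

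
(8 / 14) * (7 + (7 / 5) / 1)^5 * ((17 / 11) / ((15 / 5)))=423190656 / 34375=12311.00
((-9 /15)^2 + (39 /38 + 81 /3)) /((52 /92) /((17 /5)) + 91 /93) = 980601021 /39544700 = 24.80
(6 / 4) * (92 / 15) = 46 / 5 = 9.20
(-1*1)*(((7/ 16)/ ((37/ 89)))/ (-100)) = 623/ 59200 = 0.01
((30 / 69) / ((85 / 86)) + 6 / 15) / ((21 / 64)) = 105088 / 41055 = 2.56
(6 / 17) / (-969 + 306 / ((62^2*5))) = -19220 / 52767643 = -0.00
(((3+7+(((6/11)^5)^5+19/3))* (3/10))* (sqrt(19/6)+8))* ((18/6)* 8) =10618011995102332939677572854* sqrt(114)/541735297169418610209151255+509664575764911981104523496992/541735297169418610209151255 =1150.07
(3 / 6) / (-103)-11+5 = -1237 / 206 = -6.00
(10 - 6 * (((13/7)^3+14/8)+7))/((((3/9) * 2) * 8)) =-166557/10976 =-15.17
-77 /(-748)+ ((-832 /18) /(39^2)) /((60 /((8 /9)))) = 990733 /9666540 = 0.10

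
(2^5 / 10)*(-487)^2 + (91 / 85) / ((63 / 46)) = 116118062 / 153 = 758941.58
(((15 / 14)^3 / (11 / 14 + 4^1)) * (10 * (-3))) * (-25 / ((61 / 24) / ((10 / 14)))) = 75937500 / 1401841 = 54.17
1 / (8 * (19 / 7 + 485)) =0.00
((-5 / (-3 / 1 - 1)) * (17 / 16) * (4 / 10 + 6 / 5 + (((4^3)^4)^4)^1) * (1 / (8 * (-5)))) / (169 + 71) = -10960927431172637850669330.00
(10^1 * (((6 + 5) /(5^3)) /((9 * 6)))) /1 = 11 /675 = 0.02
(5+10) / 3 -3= 2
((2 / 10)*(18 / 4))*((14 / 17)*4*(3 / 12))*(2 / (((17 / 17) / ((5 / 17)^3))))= 3150 / 83521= 0.04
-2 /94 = -1 /47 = -0.02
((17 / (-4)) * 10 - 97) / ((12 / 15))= -1395 / 8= -174.38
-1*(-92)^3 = 778688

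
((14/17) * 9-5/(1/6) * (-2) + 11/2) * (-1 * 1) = -2479/34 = -72.91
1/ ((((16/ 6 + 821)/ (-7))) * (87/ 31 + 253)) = -93/ 2799290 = -0.00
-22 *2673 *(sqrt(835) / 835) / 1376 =-29403 *sqrt(835) / 574480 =-1.48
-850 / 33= -25.76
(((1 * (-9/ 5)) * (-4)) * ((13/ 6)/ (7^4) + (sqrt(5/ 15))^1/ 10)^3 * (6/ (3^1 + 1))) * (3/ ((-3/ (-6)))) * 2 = 2023609926/ 1730160900125 + 51921234 * sqrt(3)/ 3603000625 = 0.03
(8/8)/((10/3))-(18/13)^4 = -964077/285610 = -3.38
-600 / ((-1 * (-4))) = -150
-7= -7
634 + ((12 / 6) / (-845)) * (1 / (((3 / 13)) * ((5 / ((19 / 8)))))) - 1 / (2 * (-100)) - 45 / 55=54327011 / 85800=633.18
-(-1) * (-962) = -962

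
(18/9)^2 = 4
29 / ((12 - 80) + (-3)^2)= -29 / 59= -0.49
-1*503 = -503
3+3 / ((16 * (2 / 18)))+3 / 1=123 / 16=7.69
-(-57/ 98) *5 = 285/ 98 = 2.91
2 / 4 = 1 / 2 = 0.50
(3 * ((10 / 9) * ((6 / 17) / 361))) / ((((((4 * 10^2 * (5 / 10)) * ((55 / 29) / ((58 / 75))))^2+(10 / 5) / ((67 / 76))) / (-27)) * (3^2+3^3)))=-710817405 / 69965336487441544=-0.00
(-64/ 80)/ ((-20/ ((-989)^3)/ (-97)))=93834081893/ 25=3753363275.72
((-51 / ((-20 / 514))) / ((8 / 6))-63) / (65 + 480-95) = 4089 / 2000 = 2.04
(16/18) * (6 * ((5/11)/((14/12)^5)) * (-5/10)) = -103680/184877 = -0.56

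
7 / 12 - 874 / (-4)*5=13117 / 12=1093.08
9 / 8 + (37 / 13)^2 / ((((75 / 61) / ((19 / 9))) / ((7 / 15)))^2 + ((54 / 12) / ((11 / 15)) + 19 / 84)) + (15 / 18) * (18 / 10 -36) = -2451650120205807 / 93033966626536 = -26.35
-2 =-2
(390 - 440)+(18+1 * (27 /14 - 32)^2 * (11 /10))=1886931 /1960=962.72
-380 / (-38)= 10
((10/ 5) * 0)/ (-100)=0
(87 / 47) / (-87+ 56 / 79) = -6873 / 320399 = -0.02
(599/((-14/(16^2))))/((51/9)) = -230016/119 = -1932.91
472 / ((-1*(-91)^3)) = 472 / 753571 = 0.00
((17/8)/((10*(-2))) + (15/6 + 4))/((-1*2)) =-3.20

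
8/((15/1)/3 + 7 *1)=2/3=0.67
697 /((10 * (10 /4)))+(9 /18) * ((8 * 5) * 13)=7197 /25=287.88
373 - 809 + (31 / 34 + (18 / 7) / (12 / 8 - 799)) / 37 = -435.98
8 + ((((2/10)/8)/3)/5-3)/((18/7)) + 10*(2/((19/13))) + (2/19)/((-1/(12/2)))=4080733/205200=19.89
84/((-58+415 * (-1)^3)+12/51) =-476/2679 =-0.18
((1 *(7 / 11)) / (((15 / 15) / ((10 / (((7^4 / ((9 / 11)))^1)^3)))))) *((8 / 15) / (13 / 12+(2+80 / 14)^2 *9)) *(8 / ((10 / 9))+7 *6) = 11477376 / 932206085614270775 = 0.00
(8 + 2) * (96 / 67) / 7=960 / 469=2.05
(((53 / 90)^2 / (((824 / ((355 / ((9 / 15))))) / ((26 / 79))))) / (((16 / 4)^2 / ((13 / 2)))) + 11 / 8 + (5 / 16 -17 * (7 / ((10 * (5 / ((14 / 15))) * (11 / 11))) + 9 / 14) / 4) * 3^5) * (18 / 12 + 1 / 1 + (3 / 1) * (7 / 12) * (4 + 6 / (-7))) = -5772.09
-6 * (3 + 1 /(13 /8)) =-282 /13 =-21.69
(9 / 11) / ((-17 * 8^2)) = -9 / 11968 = -0.00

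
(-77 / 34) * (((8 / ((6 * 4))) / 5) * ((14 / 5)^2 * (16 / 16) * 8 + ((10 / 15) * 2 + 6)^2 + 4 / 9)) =-1013012 / 57375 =-17.66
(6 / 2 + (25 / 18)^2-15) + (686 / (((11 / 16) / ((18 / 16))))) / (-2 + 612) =-8946989 / 1087020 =-8.23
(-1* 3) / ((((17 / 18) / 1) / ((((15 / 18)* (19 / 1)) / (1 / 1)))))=-855 / 17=-50.29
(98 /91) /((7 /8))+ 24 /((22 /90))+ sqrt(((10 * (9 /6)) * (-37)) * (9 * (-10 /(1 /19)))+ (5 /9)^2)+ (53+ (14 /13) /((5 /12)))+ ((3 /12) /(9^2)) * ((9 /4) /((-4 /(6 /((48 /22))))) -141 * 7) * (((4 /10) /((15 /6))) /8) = 7657070033 /49420800+ 5 * sqrt(3074923) /9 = 1129.13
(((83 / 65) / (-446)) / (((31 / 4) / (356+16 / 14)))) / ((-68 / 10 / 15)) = 0.29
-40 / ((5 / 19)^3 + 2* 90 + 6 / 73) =-20028280 / 90177539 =-0.22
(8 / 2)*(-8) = -32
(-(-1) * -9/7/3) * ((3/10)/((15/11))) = -33/350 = -0.09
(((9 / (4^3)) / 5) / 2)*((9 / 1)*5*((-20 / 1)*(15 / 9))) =-675 / 32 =-21.09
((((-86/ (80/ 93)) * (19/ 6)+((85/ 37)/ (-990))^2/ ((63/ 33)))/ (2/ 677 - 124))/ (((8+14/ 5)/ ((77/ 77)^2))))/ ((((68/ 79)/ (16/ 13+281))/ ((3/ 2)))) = 42435215344190570617/ 364967294040340992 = 116.27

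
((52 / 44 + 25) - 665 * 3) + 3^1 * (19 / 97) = -2100102 / 1067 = -1968.23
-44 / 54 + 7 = 167 / 27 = 6.19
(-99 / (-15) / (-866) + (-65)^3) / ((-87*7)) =1189126283 / 2636970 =450.94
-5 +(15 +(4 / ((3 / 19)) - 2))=100 / 3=33.33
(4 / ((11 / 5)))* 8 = 14.55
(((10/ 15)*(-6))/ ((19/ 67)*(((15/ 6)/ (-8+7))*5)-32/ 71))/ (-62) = -19028/ 1178403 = -0.02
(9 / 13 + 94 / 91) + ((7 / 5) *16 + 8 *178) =658897 / 455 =1448.13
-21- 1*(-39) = 18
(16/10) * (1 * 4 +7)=88/5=17.60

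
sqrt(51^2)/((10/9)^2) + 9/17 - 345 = -515373/1700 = -303.16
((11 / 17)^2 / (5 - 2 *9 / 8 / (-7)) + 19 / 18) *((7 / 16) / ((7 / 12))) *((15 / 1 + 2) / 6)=879143 / 364752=2.41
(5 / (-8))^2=25 / 64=0.39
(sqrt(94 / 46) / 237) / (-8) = -sqrt(1081) / 43608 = -0.00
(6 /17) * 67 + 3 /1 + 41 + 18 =1456 /17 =85.65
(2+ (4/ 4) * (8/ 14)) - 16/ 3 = -58/ 21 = -2.76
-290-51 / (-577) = -289.91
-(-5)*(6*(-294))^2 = 15558480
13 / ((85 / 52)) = 676 / 85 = 7.95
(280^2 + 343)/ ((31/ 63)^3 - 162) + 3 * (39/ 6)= -37800266745/ 80955646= -466.93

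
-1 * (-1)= 1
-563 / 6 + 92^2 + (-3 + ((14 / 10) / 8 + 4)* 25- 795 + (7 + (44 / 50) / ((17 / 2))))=78373181 / 10200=7683.65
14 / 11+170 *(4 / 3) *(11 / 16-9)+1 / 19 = -2361083 / 1254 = -1882.84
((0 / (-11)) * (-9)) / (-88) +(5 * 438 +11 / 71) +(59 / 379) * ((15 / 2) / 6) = 235760461 / 107636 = 2190.35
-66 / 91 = -0.73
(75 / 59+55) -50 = 370 / 59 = 6.27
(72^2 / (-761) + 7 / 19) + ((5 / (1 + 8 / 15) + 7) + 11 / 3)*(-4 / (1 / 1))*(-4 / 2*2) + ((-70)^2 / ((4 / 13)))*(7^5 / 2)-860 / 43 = 267028506593731 / 1995342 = 133825933.90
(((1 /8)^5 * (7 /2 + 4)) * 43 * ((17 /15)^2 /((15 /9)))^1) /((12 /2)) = 12427 /9830400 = 0.00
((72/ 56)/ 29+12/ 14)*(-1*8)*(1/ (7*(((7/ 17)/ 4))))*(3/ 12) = -2.50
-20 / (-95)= 4 / 19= 0.21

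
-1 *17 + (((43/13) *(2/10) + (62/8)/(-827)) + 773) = 756.65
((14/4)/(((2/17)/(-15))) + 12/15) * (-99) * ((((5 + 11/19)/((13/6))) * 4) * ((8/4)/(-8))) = -140236569/1235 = -113551.88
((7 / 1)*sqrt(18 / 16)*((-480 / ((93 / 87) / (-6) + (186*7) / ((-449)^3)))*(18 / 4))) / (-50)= -17860817209284*sqrt(2) / 14031554335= -1800.16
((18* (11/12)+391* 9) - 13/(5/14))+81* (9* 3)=56861/10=5686.10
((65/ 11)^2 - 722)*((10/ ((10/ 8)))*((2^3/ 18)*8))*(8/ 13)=-170264576/ 14157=-12026.88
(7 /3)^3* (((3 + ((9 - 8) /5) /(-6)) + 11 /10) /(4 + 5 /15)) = 20923 /1755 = 11.92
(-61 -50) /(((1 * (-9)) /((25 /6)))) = 925 /18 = 51.39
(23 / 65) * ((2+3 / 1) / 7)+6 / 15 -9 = -3798 / 455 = -8.35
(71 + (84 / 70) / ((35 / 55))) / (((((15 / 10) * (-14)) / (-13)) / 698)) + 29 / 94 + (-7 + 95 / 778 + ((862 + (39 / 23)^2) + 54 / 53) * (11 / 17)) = 205261030734369413 / 6404942885145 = 32047.29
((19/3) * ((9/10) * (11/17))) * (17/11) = 57/10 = 5.70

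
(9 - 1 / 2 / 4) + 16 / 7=625 / 56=11.16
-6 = -6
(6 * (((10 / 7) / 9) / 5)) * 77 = 44 / 3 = 14.67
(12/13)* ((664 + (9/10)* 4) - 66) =36096/65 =555.32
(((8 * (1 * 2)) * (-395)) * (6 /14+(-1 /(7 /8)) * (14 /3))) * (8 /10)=520768 /21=24798.48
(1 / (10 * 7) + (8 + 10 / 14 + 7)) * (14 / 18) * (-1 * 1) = -367 / 30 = -12.23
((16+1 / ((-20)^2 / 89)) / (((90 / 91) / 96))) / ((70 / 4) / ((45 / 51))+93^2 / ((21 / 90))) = 8266986 / 194706625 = 0.04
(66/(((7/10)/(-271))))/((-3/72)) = 4292640/7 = 613234.29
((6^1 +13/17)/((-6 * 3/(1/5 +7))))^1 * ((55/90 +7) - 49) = 17135/153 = 111.99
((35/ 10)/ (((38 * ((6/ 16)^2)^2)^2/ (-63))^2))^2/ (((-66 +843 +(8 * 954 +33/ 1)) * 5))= 650189320008418321257174401024/ 14461929409958400488143815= 44958.68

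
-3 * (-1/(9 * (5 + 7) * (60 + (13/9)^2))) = 9/20116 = 0.00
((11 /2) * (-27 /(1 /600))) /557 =-89100 /557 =-159.96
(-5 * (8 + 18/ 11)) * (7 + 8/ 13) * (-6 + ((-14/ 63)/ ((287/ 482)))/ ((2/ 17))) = 3365.52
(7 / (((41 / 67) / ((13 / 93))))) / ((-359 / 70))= -426790 / 1368867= -0.31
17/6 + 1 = 23/6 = 3.83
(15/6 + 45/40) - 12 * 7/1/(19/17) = -10873/152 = -71.53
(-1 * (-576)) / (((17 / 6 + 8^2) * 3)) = 1152 / 401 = 2.87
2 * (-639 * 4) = -5112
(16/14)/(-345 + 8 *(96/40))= -0.00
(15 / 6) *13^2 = 845 / 2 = 422.50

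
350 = 350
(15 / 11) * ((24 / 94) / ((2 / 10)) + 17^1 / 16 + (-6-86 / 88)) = -575505 / 90992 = -6.32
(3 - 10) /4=-7 /4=-1.75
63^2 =3969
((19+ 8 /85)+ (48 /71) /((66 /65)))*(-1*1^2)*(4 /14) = -2623526 /464695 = -5.65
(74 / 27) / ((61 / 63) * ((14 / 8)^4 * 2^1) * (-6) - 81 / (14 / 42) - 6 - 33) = -4736 / 675603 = -0.01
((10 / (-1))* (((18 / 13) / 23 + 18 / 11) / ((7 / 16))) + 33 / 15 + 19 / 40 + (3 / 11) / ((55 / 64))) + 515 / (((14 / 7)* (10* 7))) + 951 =9308489409 / 10130120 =918.89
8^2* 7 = 448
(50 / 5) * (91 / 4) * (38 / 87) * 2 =17290 / 87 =198.74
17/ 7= 2.43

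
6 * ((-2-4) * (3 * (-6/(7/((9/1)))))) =5832/7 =833.14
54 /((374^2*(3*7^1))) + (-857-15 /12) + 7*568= 3052688811 /979132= 3117.75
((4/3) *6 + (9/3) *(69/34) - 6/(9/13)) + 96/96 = 655/102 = 6.42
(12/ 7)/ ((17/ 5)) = 60/ 119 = 0.50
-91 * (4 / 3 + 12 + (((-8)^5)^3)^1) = 9605333580247496 / 3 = 3201777860082498.67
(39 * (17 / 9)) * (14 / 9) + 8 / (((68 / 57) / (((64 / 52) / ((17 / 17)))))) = 733022 / 5967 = 122.85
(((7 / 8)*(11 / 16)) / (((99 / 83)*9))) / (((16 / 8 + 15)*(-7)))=-83 / 176256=-0.00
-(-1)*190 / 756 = 95 / 378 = 0.25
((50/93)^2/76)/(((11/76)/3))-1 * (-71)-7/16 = 35843977/507408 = 70.64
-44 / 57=-0.77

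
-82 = -82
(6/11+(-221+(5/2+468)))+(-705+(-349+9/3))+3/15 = -800.75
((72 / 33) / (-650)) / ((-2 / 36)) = 216 / 3575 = 0.06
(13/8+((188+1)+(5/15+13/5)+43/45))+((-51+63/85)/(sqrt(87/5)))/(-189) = 1424 * sqrt(435)/465885+14005/72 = 194.58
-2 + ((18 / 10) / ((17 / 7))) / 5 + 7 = 2188 / 425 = 5.15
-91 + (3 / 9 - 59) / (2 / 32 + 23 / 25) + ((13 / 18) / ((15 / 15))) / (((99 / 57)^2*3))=-1160405143 / 7703586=-150.63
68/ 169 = 0.40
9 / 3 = 3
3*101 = 303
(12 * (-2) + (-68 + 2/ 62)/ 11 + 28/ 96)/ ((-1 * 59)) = 244597/ 482856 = 0.51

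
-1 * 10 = -10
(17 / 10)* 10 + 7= 24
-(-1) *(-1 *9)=-9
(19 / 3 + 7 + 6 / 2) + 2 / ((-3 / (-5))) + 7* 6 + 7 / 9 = 562 / 9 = 62.44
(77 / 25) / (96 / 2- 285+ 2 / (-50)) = -77 / 5926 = -0.01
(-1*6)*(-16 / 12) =8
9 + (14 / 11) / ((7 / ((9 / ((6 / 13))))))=138 / 11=12.55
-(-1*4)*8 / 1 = 32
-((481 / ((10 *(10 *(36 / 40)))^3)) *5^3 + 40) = -233761 / 5832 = -40.08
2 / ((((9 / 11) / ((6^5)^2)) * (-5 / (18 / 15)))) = -886837248 / 25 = -35473489.92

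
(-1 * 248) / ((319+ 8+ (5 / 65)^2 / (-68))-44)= -0.88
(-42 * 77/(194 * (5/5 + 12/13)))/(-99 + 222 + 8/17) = -357357/5090075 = -0.07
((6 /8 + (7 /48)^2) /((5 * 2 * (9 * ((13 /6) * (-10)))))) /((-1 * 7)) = 1777 /31449600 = 0.00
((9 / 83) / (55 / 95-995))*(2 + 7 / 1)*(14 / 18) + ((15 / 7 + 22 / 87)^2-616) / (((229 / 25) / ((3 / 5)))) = -591573720907667 / 14798904293922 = -39.97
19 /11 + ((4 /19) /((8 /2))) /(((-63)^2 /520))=1438529 /829521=1.73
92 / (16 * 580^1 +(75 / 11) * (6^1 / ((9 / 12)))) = 0.01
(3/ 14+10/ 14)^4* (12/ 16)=85683/ 153664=0.56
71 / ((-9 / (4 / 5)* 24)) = -71 / 270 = -0.26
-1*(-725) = 725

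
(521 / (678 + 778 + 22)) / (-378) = -0.00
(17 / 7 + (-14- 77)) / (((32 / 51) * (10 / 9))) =-14229 / 112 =-127.04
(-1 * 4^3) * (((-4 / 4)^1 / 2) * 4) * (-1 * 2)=-256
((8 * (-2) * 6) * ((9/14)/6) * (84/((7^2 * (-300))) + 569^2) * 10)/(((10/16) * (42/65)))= -82459943.03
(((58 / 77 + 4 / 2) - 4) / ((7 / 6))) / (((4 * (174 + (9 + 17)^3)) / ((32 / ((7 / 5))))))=-0.00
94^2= 8836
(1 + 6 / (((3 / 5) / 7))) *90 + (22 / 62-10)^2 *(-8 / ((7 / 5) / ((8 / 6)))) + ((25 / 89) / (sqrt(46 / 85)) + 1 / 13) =25 *sqrt(3910) / 4094 + 1490501771 / 262353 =5681.67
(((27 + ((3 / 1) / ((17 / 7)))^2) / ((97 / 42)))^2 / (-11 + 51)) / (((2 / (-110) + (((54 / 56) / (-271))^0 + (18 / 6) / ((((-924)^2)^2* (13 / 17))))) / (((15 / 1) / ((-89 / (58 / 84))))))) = -490269085373381987312640 / 1084526623666785616890509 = -0.45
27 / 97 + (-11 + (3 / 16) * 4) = -3869 / 388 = -9.97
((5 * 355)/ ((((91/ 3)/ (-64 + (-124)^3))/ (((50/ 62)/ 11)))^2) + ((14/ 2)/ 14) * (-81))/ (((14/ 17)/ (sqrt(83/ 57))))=8395406564547966549 * sqrt(4731)/ 10454592148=55234587082.98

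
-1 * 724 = -724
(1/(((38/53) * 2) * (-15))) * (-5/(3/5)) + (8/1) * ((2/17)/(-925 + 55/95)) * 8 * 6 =17286223/51058548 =0.34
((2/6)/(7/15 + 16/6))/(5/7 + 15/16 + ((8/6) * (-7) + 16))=336/26273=0.01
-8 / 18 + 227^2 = 463757 / 9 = 51528.56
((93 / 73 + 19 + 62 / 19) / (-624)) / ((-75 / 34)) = 92497 / 5409300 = 0.02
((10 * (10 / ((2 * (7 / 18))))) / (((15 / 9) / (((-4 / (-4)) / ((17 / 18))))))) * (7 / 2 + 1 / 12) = 34830 / 119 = 292.69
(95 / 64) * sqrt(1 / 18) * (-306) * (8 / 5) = -969 * sqrt(2) / 8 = -171.30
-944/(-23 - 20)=944/43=21.95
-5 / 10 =-1 / 2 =-0.50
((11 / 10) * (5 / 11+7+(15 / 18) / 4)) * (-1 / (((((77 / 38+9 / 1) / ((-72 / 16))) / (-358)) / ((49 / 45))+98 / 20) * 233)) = -337130927 / 45721735392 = -0.01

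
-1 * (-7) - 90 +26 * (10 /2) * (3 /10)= -44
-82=-82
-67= -67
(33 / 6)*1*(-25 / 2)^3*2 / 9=-171875 / 72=-2387.15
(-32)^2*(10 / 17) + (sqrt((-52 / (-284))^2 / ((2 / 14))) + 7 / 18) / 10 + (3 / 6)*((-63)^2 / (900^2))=13*sqrt(7) / 710 + 1843326497 / 3060000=602.44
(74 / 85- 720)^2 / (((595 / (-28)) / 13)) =-194292169552 / 614125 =-316372.35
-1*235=-235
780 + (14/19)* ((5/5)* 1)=14834/19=780.74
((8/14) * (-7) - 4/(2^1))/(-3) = 2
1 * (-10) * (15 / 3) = -50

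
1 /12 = 0.08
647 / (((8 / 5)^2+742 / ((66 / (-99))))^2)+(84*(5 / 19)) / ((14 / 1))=23127876755 / 14642789299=1.58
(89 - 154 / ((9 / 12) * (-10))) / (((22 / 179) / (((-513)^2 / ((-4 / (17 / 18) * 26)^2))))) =92048537739 / 4759040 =19341.83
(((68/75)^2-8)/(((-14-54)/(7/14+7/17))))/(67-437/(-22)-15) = 111034/82906875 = 0.00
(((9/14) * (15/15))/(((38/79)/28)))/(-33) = -237/209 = -1.13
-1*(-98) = 98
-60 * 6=-360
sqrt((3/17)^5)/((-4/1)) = -9*sqrt(51)/19652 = -0.00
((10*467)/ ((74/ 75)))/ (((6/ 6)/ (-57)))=-9982125/ 37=-269787.16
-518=-518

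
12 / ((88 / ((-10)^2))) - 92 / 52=1697 / 143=11.87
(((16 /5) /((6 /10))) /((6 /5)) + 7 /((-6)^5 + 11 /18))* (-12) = -22388584 /419871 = -53.32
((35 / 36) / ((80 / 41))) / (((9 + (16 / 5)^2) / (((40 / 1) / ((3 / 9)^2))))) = 35875 / 3848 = 9.32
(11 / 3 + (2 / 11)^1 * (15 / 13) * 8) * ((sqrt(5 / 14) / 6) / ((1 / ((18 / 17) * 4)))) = 4586 * sqrt(70) / 17017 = 2.25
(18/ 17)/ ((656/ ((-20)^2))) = 450/ 697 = 0.65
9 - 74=-65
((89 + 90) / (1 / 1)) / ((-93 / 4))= -716 / 93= -7.70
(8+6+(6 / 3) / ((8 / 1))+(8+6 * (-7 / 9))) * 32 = 1688 / 3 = 562.67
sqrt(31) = 5.57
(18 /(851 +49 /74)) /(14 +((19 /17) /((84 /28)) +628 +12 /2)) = 67932 /2083981541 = 0.00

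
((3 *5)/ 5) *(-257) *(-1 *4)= 3084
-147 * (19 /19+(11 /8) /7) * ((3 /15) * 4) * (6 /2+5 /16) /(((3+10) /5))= -74571 /416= -179.26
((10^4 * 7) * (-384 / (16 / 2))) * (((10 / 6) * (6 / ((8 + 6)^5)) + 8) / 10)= -6453903000 / 2401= -2688006.25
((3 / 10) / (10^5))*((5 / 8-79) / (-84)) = 627 / 224000000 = 0.00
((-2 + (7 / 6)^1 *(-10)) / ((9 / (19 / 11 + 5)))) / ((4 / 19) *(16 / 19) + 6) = -547637 / 331155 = -1.65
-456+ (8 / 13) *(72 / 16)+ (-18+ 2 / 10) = -30617 / 65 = -471.03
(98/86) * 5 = 245/43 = 5.70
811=811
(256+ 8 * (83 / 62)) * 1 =8268 / 31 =266.71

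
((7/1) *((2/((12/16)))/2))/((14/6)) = 4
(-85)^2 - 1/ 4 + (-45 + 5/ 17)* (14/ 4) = 480643/ 68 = 7068.28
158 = 158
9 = 9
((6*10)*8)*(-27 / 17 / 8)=-1620 / 17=-95.29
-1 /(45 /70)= -14 /9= -1.56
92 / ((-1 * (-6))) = 46 / 3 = 15.33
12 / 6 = 2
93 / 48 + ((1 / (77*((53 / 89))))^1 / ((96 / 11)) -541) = -19199161 / 35616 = -539.06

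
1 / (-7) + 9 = 62 / 7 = 8.86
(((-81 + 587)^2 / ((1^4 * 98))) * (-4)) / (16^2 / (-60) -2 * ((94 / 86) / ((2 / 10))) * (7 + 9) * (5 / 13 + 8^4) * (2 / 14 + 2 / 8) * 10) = 536715465 / 144542174378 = 0.00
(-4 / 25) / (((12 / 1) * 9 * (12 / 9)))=-1 / 900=-0.00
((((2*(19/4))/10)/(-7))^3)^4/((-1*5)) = -2213314919066161/283469561876480000000000000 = -0.00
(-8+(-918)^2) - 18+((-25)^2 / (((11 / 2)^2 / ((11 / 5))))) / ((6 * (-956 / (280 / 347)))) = 2306286599222 / 2736789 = 842697.99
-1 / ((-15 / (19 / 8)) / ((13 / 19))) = 13 / 120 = 0.11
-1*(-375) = 375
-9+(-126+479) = 344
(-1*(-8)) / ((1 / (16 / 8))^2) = 32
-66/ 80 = -33/ 40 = -0.82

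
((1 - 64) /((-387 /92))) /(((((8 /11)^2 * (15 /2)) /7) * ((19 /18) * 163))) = 409101 /2663420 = 0.15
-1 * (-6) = 6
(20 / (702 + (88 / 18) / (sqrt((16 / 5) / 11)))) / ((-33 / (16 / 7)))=-6065280 / 3073106113 + 960 *sqrt(55) / 279373283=-0.00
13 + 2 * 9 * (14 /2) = 139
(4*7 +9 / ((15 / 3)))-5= 124 / 5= 24.80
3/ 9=1/ 3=0.33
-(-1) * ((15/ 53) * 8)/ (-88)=-15/ 583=-0.03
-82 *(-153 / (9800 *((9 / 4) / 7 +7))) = 153 / 875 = 0.17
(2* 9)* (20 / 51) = 120 / 17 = 7.06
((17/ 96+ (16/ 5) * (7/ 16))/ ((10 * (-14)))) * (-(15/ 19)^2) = 2271/ 323456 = 0.01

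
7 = 7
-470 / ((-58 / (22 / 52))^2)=-28435 / 1137032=-0.03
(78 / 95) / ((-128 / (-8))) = 0.05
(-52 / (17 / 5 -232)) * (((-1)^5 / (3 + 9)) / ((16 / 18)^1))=-65 / 3048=-0.02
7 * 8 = 56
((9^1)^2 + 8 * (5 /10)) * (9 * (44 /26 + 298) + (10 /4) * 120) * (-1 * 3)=-9935820 /13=-764293.85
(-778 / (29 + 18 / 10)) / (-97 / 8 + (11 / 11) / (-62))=482360 / 231847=2.08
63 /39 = 21 /13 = 1.62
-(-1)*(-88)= -88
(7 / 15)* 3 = 7 / 5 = 1.40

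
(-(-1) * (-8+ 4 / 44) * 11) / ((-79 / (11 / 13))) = 957 / 1027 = 0.93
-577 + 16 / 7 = -4023 / 7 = -574.71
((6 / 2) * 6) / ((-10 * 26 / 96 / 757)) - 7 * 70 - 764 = -408534 / 65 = -6285.14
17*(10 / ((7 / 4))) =680 / 7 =97.14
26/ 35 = 0.74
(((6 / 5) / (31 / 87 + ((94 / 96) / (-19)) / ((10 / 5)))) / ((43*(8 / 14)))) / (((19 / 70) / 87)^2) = 43366373568 / 2857049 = 15178.73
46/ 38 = 23/ 19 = 1.21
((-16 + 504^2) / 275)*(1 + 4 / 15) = 38608 / 33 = 1169.94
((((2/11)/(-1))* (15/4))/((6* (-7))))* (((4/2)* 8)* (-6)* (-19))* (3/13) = 6840/1001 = 6.83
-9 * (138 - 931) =7137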